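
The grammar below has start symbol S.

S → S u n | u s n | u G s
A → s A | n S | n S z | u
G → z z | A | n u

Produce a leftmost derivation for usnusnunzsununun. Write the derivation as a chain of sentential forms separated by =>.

S => Sun   [S → S u n]
Sun => Sunun   [S → S u n]
Sunun => Sununun   [S → S u n]
Sununun => uGsununun   [S → u G s]
uGsununun => uAsununun   [G → A]
uAsununun => usAsununun   [A → s A]
usAsununun => usnSzsununun   [A → n S z]
usnSzsununun => usnSunzsununun   [S → S u n]
usnSunzsununun => usnusnunzsununun   [S → u s n]

S => Sun => Sunun => Sununun => uGsununun => uAsununun => usAsununun => usnSzsununun => usnSunzsununun => usnusnunzsununun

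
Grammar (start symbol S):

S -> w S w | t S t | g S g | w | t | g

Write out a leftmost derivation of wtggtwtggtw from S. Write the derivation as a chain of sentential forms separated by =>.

S => wSw => wtStw => wtgSgtw => wtggSggtw => wtggtStggtw => wtggtwtggtw

S => wSw   [S -> w S w]
wSw => wtStw   [S -> t S t]
wtStw => wtgSgtw   [S -> g S g]
wtgSgtw => wtggSggtw   [S -> g S g]
wtggSggtw => wtggtStggtw   [S -> t S t]
wtggtStggtw => wtggtwtggtw   [S -> w]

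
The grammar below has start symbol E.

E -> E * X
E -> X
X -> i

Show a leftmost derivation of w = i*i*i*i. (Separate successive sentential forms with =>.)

E=>E*X=>E*X*X=>E*X*X*X=>X*X*X*X=>i*X*X*X=>i*i*X*X=>i*i*i*X=>i*i*i*i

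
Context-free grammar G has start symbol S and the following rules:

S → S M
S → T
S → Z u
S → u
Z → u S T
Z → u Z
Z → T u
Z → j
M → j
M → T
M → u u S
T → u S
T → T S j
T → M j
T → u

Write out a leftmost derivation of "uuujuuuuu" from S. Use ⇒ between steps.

S ⇒ Zu ⇒ uSTu ⇒ uZuTu ⇒ uuZuTu ⇒ uuuSTuTu ⇒ uuuZuTuTu ⇒ uuujuTuTu ⇒ uuujuuuTu ⇒ uuujuuuuu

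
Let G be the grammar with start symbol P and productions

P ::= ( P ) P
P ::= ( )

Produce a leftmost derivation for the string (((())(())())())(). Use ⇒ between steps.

P ⇒ (P)P   [P ::= ( P ) P]
(P)P ⇒ ((P)P)P   [P ::= ( P ) P]
((P)P)P ⇒ (((P)P)P)P   [P ::= ( P ) P]
(((P)P)P)P ⇒ (((())P)P)P   [P ::= ( )]
(((())P)P)P ⇒ (((())(P)P)P)P   [P ::= ( P ) P]
(((())(P)P)P)P ⇒ (((())(())P)P)P   [P ::= ( )]
(((())(())P)P)P ⇒ (((())(())())P)P   [P ::= ( )]
(((())(())())P)P ⇒ (((())(())())())P   [P ::= ( )]
(((())(())())())P ⇒ (((())(())())())()   [P ::= ( )]

P ⇒ (P)P ⇒ ((P)P)P ⇒ (((P)P)P)P ⇒ (((())P)P)P ⇒ (((())(P)P)P)P ⇒ (((())(())P)P)P ⇒ (((())(())())P)P ⇒ (((())(())())())P ⇒ (((())(())())())()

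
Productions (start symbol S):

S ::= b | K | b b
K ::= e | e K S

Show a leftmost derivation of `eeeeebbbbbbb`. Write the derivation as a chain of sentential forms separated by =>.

S => K   [S ::= K]
K => eKS   [K ::= e K S]
eKS => eeKSS   [K ::= e K S]
eeKSS => eeeKSSS   [K ::= e K S]
eeeKSSS => eeeeKSSSS   [K ::= e K S]
eeeeKSSSS => eeeeeSSSS   [K ::= e]
eeeeeSSSS => eeeeebbSSS   [S ::= b b]
eeeeebbSSS => eeeeebbbbSS   [S ::= b b]
eeeeebbbbSS => eeeeebbbbbS   [S ::= b]
eeeeebbbbbS => eeeeebbbbbbb   [S ::= b b]

S => K => eKS => eeKSS => eeeKSSS => eeeeKSSSS => eeeeeSSSS => eeeeebbSSS => eeeeebbbbSS => eeeeebbbbbS => eeeeebbbbbbb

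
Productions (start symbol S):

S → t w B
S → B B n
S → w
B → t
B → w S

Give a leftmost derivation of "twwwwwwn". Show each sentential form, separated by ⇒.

S⇒twB⇒twwS⇒twwBBn⇒twwwSBn⇒twwwwBn⇒twwwwwSn⇒twwwwwwn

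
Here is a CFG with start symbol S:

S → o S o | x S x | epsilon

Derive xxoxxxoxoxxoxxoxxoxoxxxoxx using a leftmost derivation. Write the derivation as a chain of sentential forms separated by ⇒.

S⇒xSx⇒xxSxx⇒xxoSoxx⇒xxoxSxoxx⇒xxoxxSxxoxx⇒xxoxxxSxxxoxx⇒xxoxxxoSoxxxoxx⇒xxoxxxoxSxoxxxoxx⇒xxoxxxoxoSoxoxxxoxx⇒xxoxxxoxoxSxoxoxxxoxx⇒xxoxxxoxoxxSxxoxoxxxoxx⇒xxoxxxoxoxxoSoxxoxoxxxoxx⇒xxoxxxoxoxxoxSxoxxoxoxxxoxx⇒xxoxxxoxoxxoxxoxxoxoxxxoxx

S ⇒ xSx   [S → x S x]
xSx ⇒ xxSxx   [S → x S x]
xxSxx ⇒ xxoSoxx   [S → o S o]
xxoSoxx ⇒ xxoxSxoxx   [S → x S x]
xxoxSxoxx ⇒ xxoxxSxxoxx   [S → x S x]
xxoxxSxxoxx ⇒ xxoxxxSxxxoxx   [S → x S x]
xxoxxxSxxxoxx ⇒ xxoxxxoSoxxxoxx   [S → o S o]
xxoxxxoSoxxxoxx ⇒ xxoxxxoxSxoxxxoxx   [S → x S x]
xxoxxxoxSxoxxxoxx ⇒ xxoxxxoxoSoxoxxxoxx   [S → o S o]
xxoxxxoxoSoxoxxxoxx ⇒ xxoxxxoxoxSxoxoxxxoxx   [S → x S x]
xxoxxxoxoxSxoxoxxxoxx ⇒ xxoxxxoxoxxSxxoxoxxxoxx   [S → x S x]
xxoxxxoxoxxSxxoxoxxxoxx ⇒ xxoxxxoxoxxoSoxxoxoxxxoxx   [S → o S o]
xxoxxxoxoxxoSoxxoxoxxxoxx ⇒ xxoxxxoxoxxoxSxoxxoxoxxxoxx   [S → x S x]
xxoxxxoxoxxoxSxoxxoxoxxxoxx ⇒ xxoxxxoxoxxoxxoxxoxoxxxoxx   [S → epsilon]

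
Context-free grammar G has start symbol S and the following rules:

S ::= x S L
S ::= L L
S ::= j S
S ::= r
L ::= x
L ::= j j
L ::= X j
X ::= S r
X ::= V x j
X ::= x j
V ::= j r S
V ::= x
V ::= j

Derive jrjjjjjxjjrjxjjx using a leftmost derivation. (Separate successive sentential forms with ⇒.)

S ⇒ LL ⇒ XjL ⇒ VxjjL ⇒ jrSxjjL ⇒ jrLLxjjL ⇒ jrjjLxjjL ⇒ jrjjXjxjjL ⇒ jrjjSrjxjjL ⇒ jrjjLLrjxjjL ⇒ jrjjjjLrjxjjL ⇒ jrjjjjXjrjxjjL ⇒ jrjjjjVxjjrjxjjL ⇒ jrjjjjjxjjrjxjjL ⇒ jrjjjjjxjjrjxjjx

S ⇒ LL   [S ::= L L]
LL ⇒ XjL   [L ::= X j]
XjL ⇒ VxjjL   [X ::= V x j]
VxjjL ⇒ jrSxjjL   [V ::= j r S]
jrSxjjL ⇒ jrLLxjjL   [S ::= L L]
jrLLxjjL ⇒ jrjjLxjjL   [L ::= j j]
jrjjLxjjL ⇒ jrjjXjxjjL   [L ::= X j]
jrjjXjxjjL ⇒ jrjjSrjxjjL   [X ::= S r]
jrjjSrjxjjL ⇒ jrjjLLrjxjjL   [S ::= L L]
jrjjLLrjxjjL ⇒ jrjjjjLrjxjjL   [L ::= j j]
jrjjjjLrjxjjL ⇒ jrjjjjXjrjxjjL   [L ::= X j]
jrjjjjXjrjxjjL ⇒ jrjjjjVxjjrjxjjL   [X ::= V x j]
jrjjjjVxjjrjxjjL ⇒ jrjjjjjxjjrjxjjL   [V ::= j]
jrjjjjjxjjrjxjjL ⇒ jrjjjjjxjjrjxjjx   [L ::= x]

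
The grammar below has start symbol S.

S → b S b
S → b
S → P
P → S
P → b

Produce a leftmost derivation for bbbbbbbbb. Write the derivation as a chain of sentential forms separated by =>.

S => bSb   [S → b S b]
bSb => bbSbb   [S → b S b]
bbSbb => bbbSbbb   [S → b S b]
bbbSbbb => bbbbSbbbb   [S → b S b]
bbbbSbbbb => bbbbbbbbb   [S → b]

S => bSb => bbSbb => bbbSbbb => bbbbSbbbb => bbbbbbbbb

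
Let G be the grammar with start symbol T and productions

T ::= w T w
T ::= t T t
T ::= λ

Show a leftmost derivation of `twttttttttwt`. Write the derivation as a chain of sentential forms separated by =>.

T => tTt => twTwt => twtTtwt => twttTttwt => twtttTtttwt => twttttTttttwt => twttttttttwt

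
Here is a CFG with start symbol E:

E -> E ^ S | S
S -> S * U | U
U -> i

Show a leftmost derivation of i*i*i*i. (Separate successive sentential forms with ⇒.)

E ⇒ S ⇒ S*U ⇒ S*U*U ⇒ S*U*U*U ⇒ U*U*U*U ⇒ i*U*U*U ⇒ i*i*U*U ⇒ i*i*i*U ⇒ i*i*i*i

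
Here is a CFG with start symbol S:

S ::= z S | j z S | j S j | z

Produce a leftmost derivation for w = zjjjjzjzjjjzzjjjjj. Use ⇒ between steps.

S ⇒ zS   [S ::= z S]
zS ⇒ zjSj   [S ::= j S j]
zjSj ⇒ zjjSjj   [S ::= j S j]
zjjSjj ⇒ zjjjSjjj   [S ::= j S j]
zjjjSjjj ⇒ zjjjjzSjjj   [S ::= j z S]
zjjjjzSjjj ⇒ zjjjjzjzSjjj   [S ::= j z S]
zjjjjzjzSjjj ⇒ zjjjjzjzjSjjjj   [S ::= j S j]
zjjjjzjzjSjjjj ⇒ zjjjjzjzjjSjjjjj   [S ::= j S j]
zjjjjzjzjjSjjjjj ⇒ zjjjjzjzjjjzSjjjjj   [S ::= j z S]
zjjjjzjzjjjzSjjjjj ⇒ zjjjjzjzjjjzzjjjjj   [S ::= z]

S⇒zS⇒zjSj⇒zjjSjj⇒zjjjSjjj⇒zjjjjzSjjj⇒zjjjjzjzSjjj⇒zjjjjzjzjSjjjj⇒zjjjjzjzjjSjjjjj⇒zjjjjzjzjjjzSjjjjj⇒zjjjjzjzjjjzzjjjjj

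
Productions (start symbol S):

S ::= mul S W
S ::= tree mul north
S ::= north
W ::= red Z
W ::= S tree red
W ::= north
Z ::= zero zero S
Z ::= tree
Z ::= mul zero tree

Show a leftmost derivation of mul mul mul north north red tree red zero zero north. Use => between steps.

S => mul S W => mul mul S W W => mul mul mul S W W W => mul mul mul north W W W => mul mul mul north north W W => mul mul mul north north red Z W => mul mul mul north north red tree W => mul mul mul north north red tree red Z => mul mul mul north north red tree red zero zero S => mul mul mul north north red tree red zero zero north

S => mul S W   [S ::= mul S W]
mul S W => mul mul S W W   [S ::= mul S W]
mul mul S W W => mul mul mul S W W W   [S ::= mul S W]
mul mul mul S W W W => mul mul mul north W W W   [S ::= north]
mul mul mul north W W W => mul mul mul north north W W   [W ::= north]
mul mul mul north north W W => mul mul mul north north red Z W   [W ::= red Z]
mul mul mul north north red Z W => mul mul mul north north red tree W   [Z ::= tree]
mul mul mul north north red tree W => mul mul mul north north red tree red Z   [W ::= red Z]
mul mul mul north north red tree red Z => mul mul mul north north red tree red zero zero S   [Z ::= zero zero S]
mul mul mul north north red tree red zero zero S => mul mul mul north north red tree red zero zero north   [S ::= north]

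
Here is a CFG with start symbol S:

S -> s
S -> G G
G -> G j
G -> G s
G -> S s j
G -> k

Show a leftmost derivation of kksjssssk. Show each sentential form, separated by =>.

S => GG => GsG => GssG => GsssG => GssssG => SsjssssG => GGsjssssG => kGsjssssG => kksjssssG => kksjssssk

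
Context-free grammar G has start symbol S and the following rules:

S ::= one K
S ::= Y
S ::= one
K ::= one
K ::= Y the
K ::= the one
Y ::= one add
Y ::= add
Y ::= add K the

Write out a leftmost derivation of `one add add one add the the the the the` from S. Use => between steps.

S => one K => one Y the => one add K the the => one add Y the the the => one add add K the the the the => one add add Y the the the the the => one add add one add the the the the the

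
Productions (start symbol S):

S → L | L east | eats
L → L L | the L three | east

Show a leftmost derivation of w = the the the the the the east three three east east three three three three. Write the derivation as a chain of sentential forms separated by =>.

S => L   [S → L]
L => the L three   [L → the L three]
the L three => the the L three three   [L → the L three]
the the L three three => the the the L three three three   [L → the L three]
the the the L three three three => the the the the L three three three three   [L → the L three]
the the the the L three three three three => the the the the L L three three three three   [L → L L]
the the the the L L three three three three => the the the the the L three L three three three three   [L → the L three]
the the the the the L three L three three three three => the the the the the the L three three L three three three three   [L → the L three]
the the the the the the L three three L three three three three => the the the the the the east three three L three three three three   [L → east]
the the the the the the east three three L three three three three => the the the the the the east three three L L three three three three   [L → L L]
the the the the the the east three three L L three three three three => the the the the the the east three three east L three three three three   [L → east]
the the the the the the east three three east L three three three three => the the the the the the east three three east east three three three three   [L → east]

S => L => the L three => the the L three three => the the the L three three three => the the the the L three three three three => the the the the L L three three three three => the the the the the L three L three three three three => the the the the the the L three three L three three three three => the the the the the the east three three L three three three three => the the the the the the east three three L L three three three three => the the the the the the east three three east L three three three three => the the the the the the east three three east east three three three three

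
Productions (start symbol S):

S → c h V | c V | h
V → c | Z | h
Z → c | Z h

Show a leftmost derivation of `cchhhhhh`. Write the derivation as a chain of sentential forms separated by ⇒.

S ⇒ cV ⇒ cZ ⇒ cZh ⇒ cZhh ⇒ cZhhh ⇒ cZhhhh ⇒ cZhhhhh ⇒ cZhhhhhh ⇒ cchhhhhh

S ⇒ cV   [S → c V]
cV ⇒ cZ   [V → Z]
cZ ⇒ cZh   [Z → Z h]
cZh ⇒ cZhh   [Z → Z h]
cZhh ⇒ cZhhh   [Z → Z h]
cZhhh ⇒ cZhhhh   [Z → Z h]
cZhhhh ⇒ cZhhhhh   [Z → Z h]
cZhhhhh ⇒ cZhhhhhh   [Z → Z h]
cZhhhhhh ⇒ cchhhhhh   [Z → c]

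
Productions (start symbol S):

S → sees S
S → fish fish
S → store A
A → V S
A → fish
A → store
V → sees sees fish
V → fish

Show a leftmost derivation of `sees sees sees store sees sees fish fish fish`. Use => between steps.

S => sees S => sees sees S => sees sees sees S => sees sees sees store A => sees sees sees store V S => sees sees sees store sees sees fish S => sees sees sees store sees sees fish fish fish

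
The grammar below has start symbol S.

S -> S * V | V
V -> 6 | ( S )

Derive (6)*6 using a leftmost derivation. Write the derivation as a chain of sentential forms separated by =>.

S=>S*V=>V*V=>(S)*V=>(V)*V=>(6)*V=>(6)*6

S => S*V   [S -> S * V]
S*V => V*V   [S -> V]
V*V => (S)*V   [V -> ( S )]
(S)*V => (V)*V   [S -> V]
(V)*V => (6)*V   [V -> 6]
(6)*V => (6)*6   [V -> 6]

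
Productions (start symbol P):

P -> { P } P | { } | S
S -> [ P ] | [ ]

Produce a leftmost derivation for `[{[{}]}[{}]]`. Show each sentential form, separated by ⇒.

P ⇒ S   [P -> S]
S ⇒ [P]   [S -> [ P ]]
[P] ⇒ [{P}P]   [P -> { P } P]
[{P}P] ⇒ [{S}P]   [P -> S]
[{S}P] ⇒ [{[P]}P]   [S -> [ P ]]
[{[P]}P] ⇒ [{[{}]}P]   [P -> { }]
[{[{}]}P] ⇒ [{[{}]}S]   [P -> S]
[{[{}]}S] ⇒ [{[{}]}[P]]   [S -> [ P ]]
[{[{}]}[P]] ⇒ [{[{}]}[{}]]   [P -> { }]

P ⇒ S ⇒ [P] ⇒ [{P}P] ⇒ [{S}P] ⇒ [{[P]}P] ⇒ [{[{}]}P] ⇒ [{[{}]}S] ⇒ [{[{}]}[P]] ⇒ [{[{}]}[{}]]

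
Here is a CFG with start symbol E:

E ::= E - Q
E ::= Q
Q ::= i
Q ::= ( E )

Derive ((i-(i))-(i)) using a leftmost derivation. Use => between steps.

E => Q => (E) => (E-Q) => (Q-Q) => ((E)-Q) => ((E-Q)-Q) => ((Q-Q)-Q) => ((i-Q)-Q) => ((i-(E))-Q) => ((i-(Q))-Q) => ((i-(i))-Q) => ((i-(i))-(E)) => ((i-(i))-(Q)) => ((i-(i))-(i))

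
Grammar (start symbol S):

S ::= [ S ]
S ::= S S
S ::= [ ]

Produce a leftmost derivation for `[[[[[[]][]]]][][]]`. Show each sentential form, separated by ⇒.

S⇒[S]⇒[SS]⇒[SSS]⇒[[S]SS]⇒[[[S]]SS]⇒[[[[S]]]SS]⇒[[[[SS]]]SS]⇒[[[[[S]S]]]SS]⇒[[[[[[]]S]]]SS]⇒[[[[[[]][]]]]SS]⇒[[[[[[]][]]]][]S]⇒[[[[[[]][]]]][][]]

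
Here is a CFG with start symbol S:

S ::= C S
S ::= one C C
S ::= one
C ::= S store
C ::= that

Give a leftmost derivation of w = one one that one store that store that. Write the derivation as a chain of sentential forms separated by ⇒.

S ⇒ one C C ⇒ one S store C ⇒ one one C C store C ⇒ one one S store C store C ⇒ one one C S store C store C ⇒ one one that S store C store C ⇒ one one that one store C store C ⇒ one one that one store that store C ⇒ one one that one store that store that

S ⇒ one C C   [S ::= one C C]
one C C ⇒ one S store C   [C ::= S store]
one S store C ⇒ one one C C store C   [S ::= one C C]
one one C C store C ⇒ one one S store C store C   [C ::= S store]
one one S store C store C ⇒ one one C S store C store C   [S ::= C S]
one one C S store C store C ⇒ one one that S store C store C   [C ::= that]
one one that S store C store C ⇒ one one that one store C store C   [S ::= one]
one one that one store C store C ⇒ one one that one store that store C   [C ::= that]
one one that one store that store C ⇒ one one that one store that store that   [C ::= that]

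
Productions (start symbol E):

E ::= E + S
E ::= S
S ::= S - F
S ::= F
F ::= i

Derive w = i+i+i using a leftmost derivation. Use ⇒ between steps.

E ⇒ E+S   [E ::= E + S]
E+S ⇒ E+S+S   [E ::= E + S]
E+S+S ⇒ S+S+S   [E ::= S]
S+S+S ⇒ F+S+S   [S ::= F]
F+S+S ⇒ i+S+S   [F ::= i]
i+S+S ⇒ i+F+S   [S ::= F]
i+F+S ⇒ i+i+S   [F ::= i]
i+i+S ⇒ i+i+F   [S ::= F]
i+i+F ⇒ i+i+i   [F ::= i]

E ⇒ E+S ⇒ E+S+S ⇒ S+S+S ⇒ F+S+S ⇒ i+S+S ⇒ i+F+S ⇒ i+i+S ⇒ i+i+F ⇒ i+i+i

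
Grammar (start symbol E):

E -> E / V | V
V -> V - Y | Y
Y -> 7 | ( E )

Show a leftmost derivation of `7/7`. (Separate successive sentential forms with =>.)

E=>E/V=>V/V=>Y/V=>7/V=>7/Y=>7/7

E => E/V   [E -> E / V]
E/V => V/V   [E -> V]
V/V => Y/V   [V -> Y]
Y/V => 7/V   [Y -> 7]
7/V => 7/Y   [V -> Y]
7/Y => 7/7   [Y -> 7]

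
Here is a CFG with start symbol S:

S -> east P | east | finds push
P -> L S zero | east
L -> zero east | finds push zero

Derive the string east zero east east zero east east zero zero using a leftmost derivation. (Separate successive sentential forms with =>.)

S => east P   [S -> east P]
east P => east L S zero   [P -> L S zero]
east L S zero => east zero east S zero   [L -> zero east]
east zero east S zero => east zero east east P zero   [S -> east P]
east zero east east P zero => east zero east east L S zero zero   [P -> L S zero]
east zero east east L S zero zero => east zero east east zero east S zero zero   [L -> zero east]
east zero east east zero east S zero zero => east zero east east zero east east zero zero   [S -> east]

S => east P => east L S zero => east zero east S zero => east zero east east P zero => east zero east east L S zero zero => east zero east east zero east S zero zero => east zero east east zero east east zero zero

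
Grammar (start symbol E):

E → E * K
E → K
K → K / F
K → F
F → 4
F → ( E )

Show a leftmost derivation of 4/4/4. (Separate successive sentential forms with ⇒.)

E ⇒ K   [E → K]
K ⇒ K/F   [K → K / F]
K/F ⇒ K/F/F   [K → K / F]
K/F/F ⇒ F/F/F   [K → F]
F/F/F ⇒ 4/F/F   [F → 4]
4/F/F ⇒ 4/4/F   [F → 4]
4/4/F ⇒ 4/4/4   [F → 4]

E⇒K⇒K/F⇒K/F/F⇒F/F/F⇒4/F/F⇒4/4/F⇒4/4/4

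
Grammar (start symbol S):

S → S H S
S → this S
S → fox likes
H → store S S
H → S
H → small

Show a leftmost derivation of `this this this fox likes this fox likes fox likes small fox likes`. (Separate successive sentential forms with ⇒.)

S ⇒ S H S   [S → S H S]
S H S ⇒ this S H S   [S → this S]
this S H S ⇒ this S H S H S   [S → S H S]
this S H S H S ⇒ this this S H S H S   [S → this S]
this this S H S H S ⇒ this this this S H S H S   [S → this S]
this this this S H S H S ⇒ this this this fox likes H S H S   [S → fox likes]
this this this fox likes H S H S ⇒ this this this fox likes S S H S   [H → S]
this this this fox likes S S H S ⇒ this this this fox likes this S S H S   [S → this S]
this this this fox likes this S S H S ⇒ this this this fox likes this fox likes S H S   [S → fox likes]
this this this fox likes this fox likes S H S ⇒ this this this fox likes this fox likes fox likes H S   [S → fox likes]
this this this fox likes this fox likes fox likes H S ⇒ this this this fox likes this fox likes fox likes small S   [H → small]
this this this fox likes this fox likes fox likes small S ⇒ this this this fox likes this fox likes fox likes small fox likes   [S → fox likes]

S ⇒ S H S ⇒ this S H S ⇒ this S H S H S ⇒ this this S H S H S ⇒ this this this S H S H S ⇒ this this this fox likes H S H S ⇒ this this this fox likes S S H S ⇒ this this this fox likes this S S H S ⇒ this this this fox likes this fox likes S H S ⇒ this this this fox likes this fox likes fox likes H S ⇒ this this this fox likes this fox likes fox likes small S ⇒ this this this fox likes this fox likes fox likes small fox likes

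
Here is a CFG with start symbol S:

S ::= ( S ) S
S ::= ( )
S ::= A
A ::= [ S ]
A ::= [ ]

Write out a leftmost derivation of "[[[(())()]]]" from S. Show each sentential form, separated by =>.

S => A => [S] => [A] => [[S]] => [[A]] => [[[S]]] => [[[(S)S]]] => [[[(())S]]] => [[[(())()]]]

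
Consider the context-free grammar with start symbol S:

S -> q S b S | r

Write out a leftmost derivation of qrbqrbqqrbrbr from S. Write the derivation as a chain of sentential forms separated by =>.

S => qSbS   [S -> q S b S]
qSbS => qrbS   [S -> r]
qrbS => qrbqSbS   [S -> q S b S]
qrbqSbS => qrbqrbS   [S -> r]
qrbqrbS => qrbqrbqSbS   [S -> q S b S]
qrbqrbqSbS => qrbqrbqqSbSbS   [S -> q S b S]
qrbqrbqqSbSbS => qrbqrbqqrbSbS   [S -> r]
qrbqrbqqrbSbS => qrbqrbqqrbrbS   [S -> r]
qrbqrbqqrbrbS => qrbqrbqqrbrbr   [S -> r]

S => qSbS => qrbS => qrbqSbS => qrbqrbS => qrbqrbqSbS => qrbqrbqqSbSbS => qrbqrbqqrbSbS => qrbqrbqqrbrbS => qrbqrbqqrbrbr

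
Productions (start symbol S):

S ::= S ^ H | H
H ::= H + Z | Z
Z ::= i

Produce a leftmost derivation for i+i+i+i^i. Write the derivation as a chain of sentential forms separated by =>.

S => S^H   [S ::= S ^ H]
S^H => H^H   [S ::= H]
H^H => H+Z^H   [H ::= H + Z]
H+Z^H => H+Z+Z^H   [H ::= H + Z]
H+Z+Z^H => H+Z+Z+Z^H   [H ::= H + Z]
H+Z+Z+Z^H => Z+Z+Z+Z^H   [H ::= Z]
Z+Z+Z+Z^H => i+Z+Z+Z^H   [Z ::= i]
i+Z+Z+Z^H => i+i+Z+Z^H   [Z ::= i]
i+i+Z+Z^H => i+i+i+Z^H   [Z ::= i]
i+i+i+Z^H => i+i+i+i^H   [Z ::= i]
i+i+i+i^H => i+i+i+i^Z   [H ::= Z]
i+i+i+i^Z => i+i+i+i^i   [Z ::= i]

S => S^H => H^H => H+Z^H => H+Z+Z^H => H+Z+Z+Z^H => Z+Z+Z+Z^H => i+Z+Z+Z^H => i+i+Z+Z^H => i+i+i+Z^H => i+i+i+i^H => i+i+i+i^Z => i+i+i+i^i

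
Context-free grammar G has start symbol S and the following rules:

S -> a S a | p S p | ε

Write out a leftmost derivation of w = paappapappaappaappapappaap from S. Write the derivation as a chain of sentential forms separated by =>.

S => pSp   [S -> p S p]
pSp => paSap   [S -> a S a]
paSap => paaSaap   [S -> a S a]
paaSaap => paapSpaap   [S -> p S p]
paapSpaap => paappSppaap   [S -> p S p]
paappSppaap => paappaSappaap   [S -> a S a]
paappaSappaap => paappapSpappaap   [S -> p S p]
paappapSpappaap => paappapaSapappaap   [S -> a S a]
paappapaSapappaap => paappapapSpapappaap   [S -> p S p]
paappapapSpapappaap => paappapappSppapappaap   [S -> p S p]
paappapappSppapappaap => paappapappaSappapappaap   [S -> a S a]
paappapappaSappapappaap => paappapappaaSaappapappaap   [S -> a S a]
paappapappaaSaappapappaap => paappapappaapSpaappapappaap   [S -> p S p]
paappapappaapSpaappapappaap => paappapappaappaappapappaap   [S -> ε]

S => pSp => paSap => paaSaap => paapSpaap => paappSppaap => paappaSappaap => paappapSpappaap => paappapaSapappaap => paappapapSpapappaap => paappapappSppapappaap => paappapappaSappapappaap => paappapappaaSaappapappaap => paappapappaapSpaappapappaap => paappapappaappaappapappaap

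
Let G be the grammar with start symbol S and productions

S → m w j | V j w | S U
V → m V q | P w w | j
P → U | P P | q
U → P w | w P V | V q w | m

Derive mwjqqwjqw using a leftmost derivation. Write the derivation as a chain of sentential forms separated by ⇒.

S ⇒ SU   [S → S U]
SU ⇒ SUU   [S → S U]
SUU ⇒ mwjUU   [S → m w j]
mwjUU ⇒ mwjPwU   [U → P w]
mwjPwU ⇒ mwjPPwU   [P → P P]
mwjPPwU ⇒ mwjqPwU   [P → q]
mwjqPwU ⇒ mwjqqwU   [P → q]
mwjqqwU ⇒ mwjqqwVqw   [U → V q w]
mwjqqwVqw ⇒ mwjqqwjqw   [V → j]

S ⇒ SU ⇒ SUU ⇒ mwjUU ⇒ mwjPwU ⇒ mwjPPwU ⇒ mwjqPwU ⇒ mwjqqwU ⇒ mwjqqwVqw ⇒ mwjqqwjqw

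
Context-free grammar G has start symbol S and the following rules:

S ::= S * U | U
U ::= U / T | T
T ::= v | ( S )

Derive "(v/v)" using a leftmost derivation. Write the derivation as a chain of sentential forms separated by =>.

S => U => T => (S) => (U) => (U/T) => (T/T) => (v/T) => (v/v)

S => U   [S ::= U]
U => T   [U ::= T]
T => (S)   [T ::= ( S )]
(S) => (U)   [S ::= U]
(U) => (U/T)   [U ::= U / T]
(U/T) => (T/T)   [U ::= T]
(T/T) => (v/T)   [T ::= v]
(v/T) => (v/v)   [T ::= v]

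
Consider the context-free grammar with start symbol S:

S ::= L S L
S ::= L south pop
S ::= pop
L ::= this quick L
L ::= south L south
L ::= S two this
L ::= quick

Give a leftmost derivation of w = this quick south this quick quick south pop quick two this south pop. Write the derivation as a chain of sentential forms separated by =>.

S => L south pop => this quick L south pop => this quick S two this south pop => this quick L S L two this south pop => this quick south L south S L two this south pop => this quick south this quick L south S L two this south pop => this quick south this quick quick south S L two this south pop => this quick south this quick quick south pop L two this south pop => this quick south this quick quick south pop quick two this south pop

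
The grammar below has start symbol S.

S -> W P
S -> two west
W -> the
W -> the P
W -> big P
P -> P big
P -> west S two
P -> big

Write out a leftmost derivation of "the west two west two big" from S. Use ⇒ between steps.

S ⇒ W P   [S -> W P]
W P ⇒ the P P   [W -> the P]
the P P ⇒ the west S two P   [P -> west S two]
the west S two P ⇒ the west two west two P   [S -> two west]
the west two west two P ⇒ the west two west two big   [P -> big]

S ⇒ W P ⇒ the P P ⇒ the west S two P ⇒ the west two west two P ⇒ the west two west two big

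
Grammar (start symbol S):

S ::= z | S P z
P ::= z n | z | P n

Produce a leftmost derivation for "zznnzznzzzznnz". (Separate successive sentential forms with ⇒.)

S⇒SPz⇒SPzPz⇒SPzPzPz⇒SPzPzPzPz⇒zPzPzPzPz⇒zPnzPzPzPz⇒zPnnzPzPzPz⇒zznnzPzPzPz⇒zznnzznzPzPz⇒zznnzznzzzPz⇒zznnzznzzzPnz⇒zznnzznzzzznnz

S ⇒ SPz   [S ::= S P z]
SPz ⇒ SPzPz   [S ::= S P z]
SPzPz ⇒ SPzPzPz   [S ::= S P z]
SPzPzPz ⇒ SPzPzPzPz   [S ::= S P z]
SPzPzPzPz ⇒ zPzPzPzPz   [S ::= z]
zPzPzPzPz ⇒ zPnzPzPzPz   [P ::= P n]
zPnzPzPzPz ⇒ zPnnzPzPzPz   [P ::= P n]
zPnnzPzPzPz ⇒ zznnzPzPzPz   [P ::= z]
zznnzPzPzPz ⇒ zznnzznzPzPz   [P ::= z n]
zznnzznzPzPz ⇒ zznnzznzzzPz   [P ::= z]
zznnzznzzzPz ⇒ zznnzznzzzPnz   [P ::= P n]
zznnzznzzzPnz ⇒ zznnzznzzzznnz   [P ::= z n]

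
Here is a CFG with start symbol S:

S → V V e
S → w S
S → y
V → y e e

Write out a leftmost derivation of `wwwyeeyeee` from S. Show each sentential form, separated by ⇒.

S ⇒ wS ⇒ wwS ⇒ wwwS ⇒ wwwVVe ⇒ wwwyeeVe ⇒ wwwyeeyeee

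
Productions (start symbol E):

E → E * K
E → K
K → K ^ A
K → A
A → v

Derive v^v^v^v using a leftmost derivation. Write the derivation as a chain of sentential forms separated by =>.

E => K => K^A => K^A^A => K^A^A^A => A^A^A^A => v^A^A^A => v^v^A^A => v^v^v^A => v^v^v^v

E => K   [E → K]
K => K^A   [K → K ^ A]
K^A => K^A^A   [K → K ^ A]
K^A^A => K^A^A^A   [K → K ^ A]
K^A^A^A => A^A^A^A   [K → A]
A^A^A^A => v^A^A^A   [A → v]
v^A^A^A => v^v^A^A   [A → v]
v^v^A^A => v^v^v^A   [A → v]
v^v^v^A => v^v^v^v   [A → v]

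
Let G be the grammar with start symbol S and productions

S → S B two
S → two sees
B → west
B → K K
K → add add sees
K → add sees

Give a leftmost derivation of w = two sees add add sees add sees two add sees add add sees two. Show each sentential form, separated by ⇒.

S ⇒ S B two   [S → S B two]
S B two ⇒ S B two B two   [S → S B two]
S B two B two ⇒ two sees B two B two   [S → two sees]
two sees B two B two ⇒ two sees K K two B two   [B → K K]
two sees K K two B two ⇒ two sees add add sees K two B two   [K → add add sees]
two sees add add sees K two B two ⇒ two sees add add sees add sees two B two   [K → add sees]
two sees add add sees add sees two B two ⇒ two sees add add sees add sees two K K two   [B → K K]
two sees add add sees add sees two K K two ⇒ two sees add add sees add sees two add sees K two   [K → add sees]
two sees add add sees add sees two add sees K two ⇒ two sees add add sees add sees two add sees add add sees two   [K → add add sees]

S ⇒ S B two ⇒ S B two B two ⇒ two sees B two B two ⇒ two sees K K two B two ⇒ two sees add add sees K two B two ⇒ two sees add add sees add sees two B two ⇒ two sees add add sees add sees two K K two ⇒ two sees add add sees add sees two add sees K two ⇒ two sees add add sees add sees two add sees add add sees two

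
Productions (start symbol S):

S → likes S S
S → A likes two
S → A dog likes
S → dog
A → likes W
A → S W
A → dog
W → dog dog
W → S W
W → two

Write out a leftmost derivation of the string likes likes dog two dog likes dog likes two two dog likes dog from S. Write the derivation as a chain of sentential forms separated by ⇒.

S ⇒ likes S S   [S → likes S S]
likes S S ⇒ likes A dog likes S   [S → A dog likes]
likes A dog likes S ⇒ likes S W dog likes S   [A → S W]
likes S W dog likes S ⇒ likes likes S S W dog likes S   [S → likes S S]
likes likes S S W dog likes S ⇒ likes likes A dog likes S W dog likes S   [S → A dog likes]
likes likes A dog likes S W dog likes S ⇒ likes likes S W dog likes S W dog likes S   [A → S W]
likes likes S W dog likes S W dog likes S ⇒ likes likes dog W dog likes S W dog likes S   [S → dog]
likes likes dog W dog likes S W dog likes S ⇒ likes likes dog two dog likes S W dog likes S   [W → two]
likes likes dog two dog likes S W dog likes S ⇒ likes likes dog two dog likes A likes two W dog likes S   [S → A likes two]
likes likes dog two dog likes A likes two W dog likes S ⇒ likes likes dog two dog likes dog likes two W dog likes S   [A → dog]
likes likes dog two dog likes dog likes two W dog likes S ⇒ likes likes dog two dog likes dog likes two two dog likes S   [W → two]
likes likes dog two dog likes dog likes two two dog likes S ⇒ likes likes dog two dog likes dog likes two two dog likes dog   [S → dog]

S ⇒ likes S S ⇒ likes A dog likes S ⇒ likes S W dog likes S ⇒ likes likes S S W dog likes S ⇒ likes likes A dog likes S W dog likes S ⇒ likes likes S W dog likes S W dog likes S ⇒ likes likes dog W dog likes S W dog likes S ⇒ likes likes dog two dog likes S W dog likes S ⇒ likes likes dog two dog likes A likes two W dog likes S ⇒ likes likes dog two dog likes dog likes two W dog likes S ⇒ likes likes dog two dog likes dog likes two two dog likes S ⇒ likes likes dog two dog likes dog likes two two dog likes dog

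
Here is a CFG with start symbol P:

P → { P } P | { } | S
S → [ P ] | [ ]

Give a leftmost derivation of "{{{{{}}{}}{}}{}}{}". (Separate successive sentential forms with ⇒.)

P ⇒ {P}P ⇒ {{P}P}P ⇒ {{{P}P}P}P ⇒ {{{{P}P}P}P}P ⇒ {{{{{}}P}P}P}P ⇒ {{{{{}}{}}P}P}P ⇒ {{{{{}}{}}{}}P}P ⇒ {{{{{}}{}}{}}{}}P ⇒ {{{{{}}{}}{}}{}}{}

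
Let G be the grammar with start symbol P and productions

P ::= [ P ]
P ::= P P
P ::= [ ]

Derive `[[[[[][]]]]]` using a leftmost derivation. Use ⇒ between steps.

P⇒[P]⇒[[P]]⇒[[[P]]]⇒[[[[P]]]]⇒[[[[PP]]]]⇒[[[[[]P]]]]⇒[[[[[][]]]]]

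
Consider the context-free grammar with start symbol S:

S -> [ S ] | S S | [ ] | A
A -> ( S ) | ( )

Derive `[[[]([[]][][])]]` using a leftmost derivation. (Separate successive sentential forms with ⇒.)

S ⇒ [S]   [S -> [ S ]]
[S] ⇒ [[S]]   [S -> [ S ]]
[[S]] ⇒ [[SS]]   [S -> S S]
[[SS]] ⇒ [[[]S]]   [S -> [ ]]
[[[]S]] ⇒ [[[]A]]   [S -> A]
[[[]A]] ⇒ [[[](S)]]   [A -> ( S )]
[[[](S)]] ⇒ [[[](SS)]]   [S -> S S]
[[[](SS)]] ⇒ [[[](SSS)]]   [S -> S S]
[[[](SSS)]] ⇒ [[[]([S]SS)]]   [S -> [ S ]]
[[[]([S]SS)]] ⇒ [[[]([[]]SS)]]   [S -> [ ]]
[[[]([[]]SS)]] ⇒ [[[]([[]][]S)]]   [S -> [ ]]
[[[]([[]][]S)]] ⇒ [[[]([[]][][])]]   [S -> [ ]]

S⇒[S]⇒[[S]]⇒[[SS]]⇒[[[]S]]⇒[[[]A]]⇒[[[](S)]]⇒[[[](SS)]]⇒[[[](SSS)]]⇒[[[]([S]SS)]]⇒[[[]([[]]SS)]]⇒[[[]([[]][]S)]]⇒[[[]([[]][][])]]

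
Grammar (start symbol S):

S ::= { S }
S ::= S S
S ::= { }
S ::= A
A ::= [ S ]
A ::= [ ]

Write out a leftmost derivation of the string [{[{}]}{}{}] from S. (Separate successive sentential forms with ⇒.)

S ⇒ A ⇒ [S] ⇒ [SS] ⇒ [SSS] ⇒ [{S}SS] ⇒ [{A}SS] ⇒ [{[S]}SS] ⇒ [{[{}]}SS] ⇒ [{[{}]}{}S] ⇒ [{[{}]}{}{}]

S ⇒ A   [S ::= A]
A ⇒ [S]   [A ::= [ S ]]
[S] ⇒ [SS]   [S ::= S S]
[SS] ⇒ [SSS]   [S ::= S S]
[SSS] ⇒ [{S}SS]   [S ::= { S }]
[{S}SS] ⇒ [{A}SS]   [S ::= A]
[{A}SS] ⇒ [{[S]}SS]   [A ::= [ S ]]
[{[S]}SS] ⇒ [{[{}]}SS]   [S ::= { }]
[{[{}]}SS] ⇒ [{[{}]}{}S]   [S ::= { }]
[{[{}]}{}S] ⇒ [{[{}]}{}{}]   [S ::= { }]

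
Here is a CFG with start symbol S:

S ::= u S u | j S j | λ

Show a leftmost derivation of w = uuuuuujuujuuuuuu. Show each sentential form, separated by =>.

S => uSu   [S ::= u S u]
uSu => uuSuu   [S ::= u S u]
uuSuu => uuuSuuu   [S ::= u S u]
uuuSuuu => uuuuSuuuu   [S ::= u S u]
uuuuSuuuu => uuuuuSuuuuu   [S ::= u S u]
uuuuuSuuuuu => uuuuuuSuuuuuu   [S ::= u S u]
uuuuuuSuuuuuu => uuuuuujSjuuuuuu   [S ::= j S j]
uuuuuujSjuuuuuu => uuuuuujuSujuuuuuu   [S ::= u S u]
uuuuuujuSujuuuuuu => uuuuuujuujuuuuuu   [S ::= λ]

S => uSu => uuSuu => uuuSuuu => uuuuSuuuu => uuuuuSuuuuu => uuuuuuSuuuuuu => uuuuuujSjuuuuuu => uuuuuujuSujuuuuuu => uuuuuujuujuuuuuu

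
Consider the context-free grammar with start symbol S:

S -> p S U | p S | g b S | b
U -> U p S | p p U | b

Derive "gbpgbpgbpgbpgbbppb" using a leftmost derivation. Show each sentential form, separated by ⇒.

S ⇒ gbS   [S -> g b S]
gbS ⇒ gbpS   [S -> p S]
gbpS ⇒ gbpgbS   [S -> g b S]
gbpgbS ⇒ gbpgbpS   [S -> p S]
gbpgbpS ⇒ gbpgbpgbS   [S -> g b S]
gbpgbpgbS ⇒ gbpgbpgbpSU   [S -> p S U]
gbpgbpgbpSU ⇒ gbpgbpgbpgbSU   [S -> g b S]
gbpgbpgbpgbSU ⇒ gbpgbpgbpgbpSU   [S -> p S]
gbpgbpgbpgbpSU ⇒ gbpgbpgbpgbpgbSU   [S -> g b S]
gbpgbpgbpgbpgbSU ⇒ gbpgbpgbpgbpgbbU   [S -> b]
gbpgbpgbpgbpgbbU ⇒ gbpgbpgbpgbpgbbppU   [U -> p p U]
gbpgbpgbpgbpgbbppU ⇒ gbpgbpgbpgbpgbbppb   [U -> b]

S ⇒ gbS ⇒ gbpS ⇒ gbpgbS ⇒ gbpgbpS ⇒ gbpgbpgbS ⇒ gbpgbpgbpSU ⇒ gbpgbpgbpgbSU ⇒ gbpgbpgbpgbpSU ⇒ gbpgbpgbpgbpgbSU ⇒ gbpgbpgbpgbpgbbU ⇒ gbpgbpgbpgbpgbbppU ⇒ gbpgbpgbpgbpgbbppb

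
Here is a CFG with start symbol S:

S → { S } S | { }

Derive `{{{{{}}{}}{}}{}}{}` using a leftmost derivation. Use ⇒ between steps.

S ⇒ {S}S ⇒ {{S}S}S ⇒ {{{S}S}S}S ⇒ {{{{S}S}S}S}S ⇒ {{{{{}}S}S}S}S ⇒ {{{{{}}{}}S}S}S ⇒ {{{{{}}{}}{}}S}S ⇒ {{{{{}}{}}{}}{}}S ⇒ {{{{{}}{}}{}}{}}{}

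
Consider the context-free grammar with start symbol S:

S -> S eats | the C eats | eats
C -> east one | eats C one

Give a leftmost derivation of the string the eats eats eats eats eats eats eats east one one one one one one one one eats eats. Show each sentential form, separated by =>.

S => S eats   [S -> S eats]
S eats => the C eats eats   [S -> the C eats]
the C eats eats => the eats C one eats eats   [C -> eats C one]
the eats C one eats eats => the eats eats C one one eats eats   [C -> eats C one]
the eats eats C one one eats eats => the eats eats eats C one one one eats eats   [C -> eats C one]
the eats eats eats C one one one eats eats => the eats eats eats eats C one one one one eats eats   [C -> eats C one]
the eats eats eats eats C one one one one eats eats => the eats eats eats eats eats C one one one one one eats eats   [C -> eats C one]
the eats eats eats eats eats C one one one one one eats eats => the eats eats eats eats eats eats C one one one one one one eats eats   [C -> eats C one]
the eats eats eats eats eats eats C one one one one one one eats eats => the eats eats eats eats eats eats eats C one one one one one one one eats eats   [C -> eats C one]
the eats eats eats eats eats eats eats C one one one one one one one eats eats => the eats eats eats eats eats eats eats east one one one one one one one one eats eats   [C -> east one]

S => S eats => the C eats eats => the eats C one eats eats => the eats eats C one one eats eats => the eats eats eats C one one one eats eats => the eats eats eats eats C one one one one eats eats => the eats eats eats eats eats C one one one one one eats eats => the eats eats eats eats eats eats C one one one one one one eats eats => the eats eats eats eats eats eats eats C one one one one one one one eats eats => the eats eats eats eats eats eats eats east one one one one one one one one eats eats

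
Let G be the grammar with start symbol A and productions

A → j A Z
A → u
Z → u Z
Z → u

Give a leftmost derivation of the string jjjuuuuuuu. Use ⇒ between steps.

A ⇒ jAZ   [A → j A Z]
jAZ ⇒ jjAZZ   [A → j A Z]
jjAZZ ⇒ jjjAZZZ   [A → j A Z]
jjjAZZZ ⇒ jjjuZZZ   [A → u]
jjjuZZZ ⇒ jjjuuZZZ   [Z → u Z]
jjjuuZZZ ⇒ jjjuuuZZ   [Z → u]
jjjuuuZZ ⇒ jjjuuuuZZ   [Z → u Z]
jjjuuuuZZ ⇒ jjjuuuuuZZ   [Z → u Z]
jjjuuuuuZZ ⇒ jjjuuuuuuZ   [Z → u]
jjjuuuuuuZ ⇒ jjjuuuuuuu   [Z → u]

A ⇒ jAZ ⇒ jjAZZ ⇒ jjjAZZZ ⇒ jjjuZZZ ⇒ jjjuuZZZ ⇒ jjjuuuZZ ⇒ jjjuuuuZZ ⇒ jjjuuuuuZZ ⇒ jjjuuuuuuZ ⇒ jjjuuuuuuu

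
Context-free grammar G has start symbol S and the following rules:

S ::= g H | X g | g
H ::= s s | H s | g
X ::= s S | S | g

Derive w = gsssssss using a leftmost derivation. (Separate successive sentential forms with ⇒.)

S⇒gH⇒gHs⇒gHss⇒gHsss⇒gHssss⇒gHsssss⇒gsssssss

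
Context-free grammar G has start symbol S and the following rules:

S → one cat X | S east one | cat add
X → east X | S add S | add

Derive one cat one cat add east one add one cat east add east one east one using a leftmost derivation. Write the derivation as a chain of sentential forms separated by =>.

S => one cat X => one cat S add S => one cat S east one add S => one cat one cat X east one add S => one cat one cat add east one add S => one cat one cat add east one add S east one => one cat one cat add east one add S east one east one => one cat one cat add east one add one cat X east one east one => one cat one cat add east one add one cat east X east one east one => one cat one cat add east one add one cat east add east one east one

S => one cat X   [S → one cat X]
one cat X => one cat S add S   [X → S add S]
one cat S add S => one cat S east one add S   [S → S east one]
one cat S east one add S => one cat one cat X east one add S   [S → one cat X]
one cat one cat X east one add S => one cat one cat add east one add S   [X → add]
one cat one cat add east one add S => one cat one cat add east one add S east one   [S → S east one]
one cat one cat add east one add S east one => one cat one cat add east one add S east one east one   [S → S east one]
one cat one cat add east one add S east one east one => one cat one cat add east one add one cat X east one east one   [S → one cat X]
one cat one cat add east one add one cat X east one east one => one cat one cat add east one add one cat east X east one east one   [X → east X]
one cat one cat add east one add one cat east X east one east one => one cat one cat add east one add one cat east add east one east one   [X → add]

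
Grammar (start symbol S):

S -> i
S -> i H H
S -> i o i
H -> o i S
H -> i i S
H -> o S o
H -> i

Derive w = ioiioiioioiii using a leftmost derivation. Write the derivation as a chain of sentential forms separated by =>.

S => iHH   [S -> i H H]
iHH => ioiSH   [H -> o i S]
ioiSH => ioiiHHH   [S -> i H H]
ioiiHHH => ioiioiSHH   [H -> o i S]
ioiioiSHH => ioiioiiHHHH   [S -> i H H]
ioiioiiHHHH => ioiioiioSoHHH   [H -> o S o]
ioiioiioSoHHH => ioiioiioioHHH   [S -> i]
ioiioiioioHHH => ioiioiioioiHH   [H -> i]
ioiioiioioiHH => ioiioiioioiiH   [H -> i]
ioiioiioioiiH => ioiioiioioiii   [H -> i]

S => iHH => ioiSH => ioiiHHH => ioiioiSHH => ioiioiiHHHH => ioiioiioSoHHH => ioiioiioioHHH => ioiioiioioiHH => ioiioiioioiiH => ioiioiioioiii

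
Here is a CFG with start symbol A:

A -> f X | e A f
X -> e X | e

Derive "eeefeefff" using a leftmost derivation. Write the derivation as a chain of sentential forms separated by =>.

A => eAf   [A -> e A f]
eAf => eeAff   [A -> e A f]
eeAff => eeeAfff   [A -> e A f]
eeeAfff => eeefXfff   [A -> f X]
eeefXfff => eeefeXfff   [X -> e X]
eeefeXfff => eeefeefff   [X -> e]

A=>eAf=>eeAff=>eeeAfff=>eeefXfff=>eeefeXfff=>eeefeefff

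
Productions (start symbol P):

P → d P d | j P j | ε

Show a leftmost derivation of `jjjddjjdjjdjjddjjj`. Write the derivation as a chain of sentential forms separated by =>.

P => jPj   [P → j P j]
jPj => jjPjj   [P → j P j]
jjPjj => jjjPjjj   [P → j P j]
jjjPjjj => jjjdPdjjj   [P → d P d]
jjjdPdjjj => jjjddPddjjj   [P → d P d]
jjjddPddjjj => jjjddjPjddjjj   [P → j P j]
jjjddjPjddjjj => jjjddjjPjjddjjj   [P → j P j]
jjjddjjPjjddjjj => jjjddjjdPdjjddjjj   [P → d P d]
jjjddjjdPdjjddjjj => jjjddjjdjPjdjjddjjj   [P → j P j]
jjjddjjdjPjdjjddjjj => jjjddjjdjjdjjddjjj   [P → ε]

P => jPj => jjPjj => jjjPjjj => jjjdPdjjj => jjjddPddjjj => jjjddjPjddjjj => jjjddjjPjjddjjj => jjjddjjdPdjjddjjj => jjjddjjdjPjdjjddjjj => jjjddjjdjjdjjddjjj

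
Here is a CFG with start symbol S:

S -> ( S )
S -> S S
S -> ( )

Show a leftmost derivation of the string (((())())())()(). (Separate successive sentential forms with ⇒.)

S ⇒ SS ⇒ SSS ⇒ (S)SS ⇒ (SS)SS ⇒ ((S)S)SS ⇒ ((SS)S)SS ⇒ (((S)S)S)SS ⇒ (((())S)S)SS ⇒ (((())())S)SS ⇒ (((())())())SS ⇒ (((())())())()S ⇒ (((())())())()()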